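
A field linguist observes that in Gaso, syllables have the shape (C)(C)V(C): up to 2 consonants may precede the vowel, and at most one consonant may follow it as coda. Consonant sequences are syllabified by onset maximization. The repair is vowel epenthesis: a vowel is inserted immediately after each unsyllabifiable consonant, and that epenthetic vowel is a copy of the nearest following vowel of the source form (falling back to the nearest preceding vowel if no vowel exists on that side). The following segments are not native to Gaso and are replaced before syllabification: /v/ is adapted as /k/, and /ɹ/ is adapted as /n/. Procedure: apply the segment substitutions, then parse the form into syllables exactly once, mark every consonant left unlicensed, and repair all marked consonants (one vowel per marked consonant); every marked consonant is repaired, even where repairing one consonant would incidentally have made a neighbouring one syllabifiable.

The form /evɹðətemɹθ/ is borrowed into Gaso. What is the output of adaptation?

Substitution: /v/ → /k/, /ɹ/ → /n/, giving /eknðətemnθ/.
The consonants /n/, /θ/ cannot be parsed into a legal (C)(C)V(C) syllable (at most one coda consonant is licensed; onsets may contain at most 2 consonants).
Each unlicensed consonant becomes the onset of a new syllable: /n/ → /ne/, /θ/ → /θe/.

eknðətemneθe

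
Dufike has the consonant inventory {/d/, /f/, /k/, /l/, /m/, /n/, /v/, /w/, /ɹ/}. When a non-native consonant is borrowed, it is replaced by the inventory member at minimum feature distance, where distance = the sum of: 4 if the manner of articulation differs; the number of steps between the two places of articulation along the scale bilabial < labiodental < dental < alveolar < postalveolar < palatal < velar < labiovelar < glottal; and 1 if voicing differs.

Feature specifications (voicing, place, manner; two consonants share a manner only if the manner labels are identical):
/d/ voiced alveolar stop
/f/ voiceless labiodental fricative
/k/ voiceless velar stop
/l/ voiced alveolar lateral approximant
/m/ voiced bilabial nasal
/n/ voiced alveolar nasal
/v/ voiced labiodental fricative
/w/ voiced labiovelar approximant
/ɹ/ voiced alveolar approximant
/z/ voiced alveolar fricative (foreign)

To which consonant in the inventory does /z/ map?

v

/v/ is closest: same manner (fricative), place distance 2 (alveolar→labiodental), same voicing; total 2. Next closest is /f/ at distance 3.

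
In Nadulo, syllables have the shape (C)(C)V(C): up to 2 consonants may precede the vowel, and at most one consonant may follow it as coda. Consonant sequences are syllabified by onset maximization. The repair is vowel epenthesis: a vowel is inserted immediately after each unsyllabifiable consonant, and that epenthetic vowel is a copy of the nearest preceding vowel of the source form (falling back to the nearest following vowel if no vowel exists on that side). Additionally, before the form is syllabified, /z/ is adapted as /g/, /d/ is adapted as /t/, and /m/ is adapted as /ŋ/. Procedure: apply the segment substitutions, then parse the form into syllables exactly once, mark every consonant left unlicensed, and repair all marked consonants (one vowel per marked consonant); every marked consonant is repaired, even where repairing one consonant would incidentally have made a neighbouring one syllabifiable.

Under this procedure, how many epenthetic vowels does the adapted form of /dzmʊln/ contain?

After substitution the input is /tgŋʊln/.
The unsyllabifiable consonants are /t/, /n/; each receives one epenthetic vowel.

2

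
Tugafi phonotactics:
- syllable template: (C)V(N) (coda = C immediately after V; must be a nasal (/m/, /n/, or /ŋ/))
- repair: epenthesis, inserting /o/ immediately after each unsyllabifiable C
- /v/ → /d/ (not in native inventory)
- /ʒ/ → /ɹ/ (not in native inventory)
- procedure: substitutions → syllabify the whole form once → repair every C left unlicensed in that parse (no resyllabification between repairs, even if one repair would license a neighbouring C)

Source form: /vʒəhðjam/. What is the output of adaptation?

doɹəhoðojam

Substitution: /v/ → /d/, /ʒ/ → /ɹ/, giving /dɹəhðjam/.
Syllabifying with onset maximization leaves /d/, /h/, /ð/ stranded (only a nasal (/m/, /n/, or /ŋ/) is licensed in coda position; onsets are limited to one consonant).
Epenthesis after each stranded consonant: /d/ → /do/, /h/ → /ho/, /ð/ → /ðo/.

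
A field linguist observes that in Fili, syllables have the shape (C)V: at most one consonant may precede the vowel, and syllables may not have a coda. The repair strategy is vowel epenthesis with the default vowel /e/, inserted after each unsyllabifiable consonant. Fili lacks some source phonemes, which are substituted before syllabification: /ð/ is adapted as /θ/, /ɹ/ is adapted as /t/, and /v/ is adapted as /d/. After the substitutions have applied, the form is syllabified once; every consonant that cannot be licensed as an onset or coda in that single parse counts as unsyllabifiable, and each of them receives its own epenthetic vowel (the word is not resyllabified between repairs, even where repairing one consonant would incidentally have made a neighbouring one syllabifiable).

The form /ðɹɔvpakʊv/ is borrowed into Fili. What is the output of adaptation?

θetɔdepakʊde

Substitution: /ð/ → /θ/, /ɹ/ → /t/, /v/ → /d/, giving /θtɔdpakʊd/.
The consonants /θ/, /d/, /d/ cannot be parsed into a legal (C)V syllable (no codas are permitted; onsets are limited to one consonant).
Epenthesis after each stranded consonant: /θ/ → /θe/, /d/ → /de/, /d/ → /de/.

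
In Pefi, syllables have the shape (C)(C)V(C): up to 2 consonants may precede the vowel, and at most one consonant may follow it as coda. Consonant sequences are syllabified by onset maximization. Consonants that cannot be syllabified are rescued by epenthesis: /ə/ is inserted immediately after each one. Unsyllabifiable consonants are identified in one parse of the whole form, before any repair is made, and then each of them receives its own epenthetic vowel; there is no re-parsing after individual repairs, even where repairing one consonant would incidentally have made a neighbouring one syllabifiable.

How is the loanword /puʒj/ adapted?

puʒjə

Under (C)(C)V(C), the unsyllabifiable consonants are /j/ (at most one coda consonant is licensed; onsets may contain at most 2 consonants).
Each unlicensed consonant becomes the onset of a new syllable: /j/ → /jə/.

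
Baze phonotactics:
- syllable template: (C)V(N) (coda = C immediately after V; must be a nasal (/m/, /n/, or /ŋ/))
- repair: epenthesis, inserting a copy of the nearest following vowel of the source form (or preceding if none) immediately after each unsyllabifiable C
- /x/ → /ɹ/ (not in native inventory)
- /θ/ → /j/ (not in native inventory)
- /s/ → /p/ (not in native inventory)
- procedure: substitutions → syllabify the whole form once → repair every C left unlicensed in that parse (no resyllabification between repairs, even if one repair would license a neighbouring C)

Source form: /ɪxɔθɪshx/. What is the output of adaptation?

ɪɹɔjɪpɪhɪɹɪ

Substitution: /x/ → /ɹ/, /θ/ → /j/, /s/ → /p/, giving /ɪɹɔjɪphɹ/.
Syllabifying with onset maximization leaves /p/, /h/, /ɹ/ stranded (only a nasal (/m/, /n/, or /ŋ/) is licensed in coda position; onsets are limited to one consonant).
Epenthesis after each stranded consonant: /p/ → /pɪ/, /h/ → /hɪ/, /ɹ/ → /ɹɪ/.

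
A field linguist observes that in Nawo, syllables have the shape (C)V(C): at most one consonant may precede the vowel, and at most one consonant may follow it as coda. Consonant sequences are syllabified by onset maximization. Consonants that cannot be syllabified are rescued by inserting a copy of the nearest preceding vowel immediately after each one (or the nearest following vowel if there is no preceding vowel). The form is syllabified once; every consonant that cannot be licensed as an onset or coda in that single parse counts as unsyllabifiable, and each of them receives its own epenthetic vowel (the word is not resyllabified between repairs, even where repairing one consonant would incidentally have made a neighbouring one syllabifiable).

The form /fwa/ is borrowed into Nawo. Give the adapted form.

Syllabifying with onset maximization leaves /f/ stranded (at most one coda consonant is licensed; onsets are limited to one consonant).
Inserting the epenthetic vowel yields /f/ → /fa/.

fawa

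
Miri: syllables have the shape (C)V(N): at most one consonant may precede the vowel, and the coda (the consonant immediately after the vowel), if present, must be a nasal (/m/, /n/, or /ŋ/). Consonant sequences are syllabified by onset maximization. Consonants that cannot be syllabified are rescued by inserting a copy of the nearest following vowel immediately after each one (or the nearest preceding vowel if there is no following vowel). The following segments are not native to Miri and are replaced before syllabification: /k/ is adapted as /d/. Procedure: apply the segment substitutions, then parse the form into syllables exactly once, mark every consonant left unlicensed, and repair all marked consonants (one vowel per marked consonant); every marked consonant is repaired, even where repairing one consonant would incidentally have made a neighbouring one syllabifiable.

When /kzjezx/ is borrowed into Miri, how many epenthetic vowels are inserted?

4

After substitution the input is /dzjezx/.
The unsyllabifiable consonants are /d/, /z/, /z/, /x/; each receives one epenthetic vowel.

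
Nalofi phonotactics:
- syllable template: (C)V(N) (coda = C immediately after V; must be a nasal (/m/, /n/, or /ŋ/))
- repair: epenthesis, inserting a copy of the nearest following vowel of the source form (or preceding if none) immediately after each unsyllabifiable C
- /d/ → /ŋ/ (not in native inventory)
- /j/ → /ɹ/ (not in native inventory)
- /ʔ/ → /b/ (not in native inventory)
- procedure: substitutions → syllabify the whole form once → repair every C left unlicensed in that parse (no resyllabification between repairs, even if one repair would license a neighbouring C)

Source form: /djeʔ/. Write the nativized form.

ŋeɹebe

Substitution: /d/ → /ŋ/, /j/ → /ɹ/, /ʔ/ → /b/, giving /ŋɹeb/.
The consonants /ŋ/, /b/ cannot be parsed into a legal (C)V(N) syllable (only a nasal (/m/, /n/, or /ŋ/) is licensed in coda position; onsets are limited to one consonant).
Each unlicensed consonant becomes the onset of a new syllable: /ŋ/ → /ŋe/, /b/ → /be/.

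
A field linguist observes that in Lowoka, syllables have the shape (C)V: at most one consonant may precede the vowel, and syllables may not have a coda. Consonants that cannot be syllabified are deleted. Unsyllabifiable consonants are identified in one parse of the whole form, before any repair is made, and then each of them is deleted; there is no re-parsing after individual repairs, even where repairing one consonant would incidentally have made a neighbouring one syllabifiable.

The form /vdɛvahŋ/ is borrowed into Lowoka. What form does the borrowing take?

dɛva

Under (C)V, the unsyllabifiable consonants are /v/, /h/, /ŋ/ (no codas are permitted; onsets are limited to one consonant).
Each unlicensed consonant is deleted: /v/, /h/, /ŋ/.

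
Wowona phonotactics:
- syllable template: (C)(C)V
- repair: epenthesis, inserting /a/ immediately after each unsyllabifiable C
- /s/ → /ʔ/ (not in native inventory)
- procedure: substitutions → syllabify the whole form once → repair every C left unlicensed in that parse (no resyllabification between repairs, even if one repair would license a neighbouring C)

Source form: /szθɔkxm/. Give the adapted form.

Substitution: /s/ → /ʔ/, giving /ʔzθɔkxm/.
Syllabifying with onset maximization leaves /ʔ/, /k/, /x/, /m/ stranded (no codas are permitted; onsets may contain at most 2 consonants).
Inserting the epenthetic vowel yields /ʔ/ → /ʔa/, /k/ → /ka/, /x/ → /xa/, /m/ → /ma/.

ʔazθɔkaxama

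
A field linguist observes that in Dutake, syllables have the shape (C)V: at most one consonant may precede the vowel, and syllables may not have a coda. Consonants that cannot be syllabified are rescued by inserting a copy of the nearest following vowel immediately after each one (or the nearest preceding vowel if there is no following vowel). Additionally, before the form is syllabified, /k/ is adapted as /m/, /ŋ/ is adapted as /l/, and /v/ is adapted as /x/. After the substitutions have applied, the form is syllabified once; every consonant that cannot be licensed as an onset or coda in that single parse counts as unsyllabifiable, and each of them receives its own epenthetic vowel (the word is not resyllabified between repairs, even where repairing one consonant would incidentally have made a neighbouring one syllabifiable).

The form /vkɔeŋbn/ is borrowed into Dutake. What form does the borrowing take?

xɔmɔelebene

Substitution: /v/ → /x/, /k/ → /m/, /ŋ/ → /l/, giving /xmɔelbn/.
Syllabifying with onset maximization leaves /x/, /l/, /b/, /n/ stranded (no codas are permitted; onsets are limited to one consonant).
Inserting the epenthetic vowel yields /x/ → /xɔ/, /l/ → /le/, /b/ → /be/, /n/ → /ne/.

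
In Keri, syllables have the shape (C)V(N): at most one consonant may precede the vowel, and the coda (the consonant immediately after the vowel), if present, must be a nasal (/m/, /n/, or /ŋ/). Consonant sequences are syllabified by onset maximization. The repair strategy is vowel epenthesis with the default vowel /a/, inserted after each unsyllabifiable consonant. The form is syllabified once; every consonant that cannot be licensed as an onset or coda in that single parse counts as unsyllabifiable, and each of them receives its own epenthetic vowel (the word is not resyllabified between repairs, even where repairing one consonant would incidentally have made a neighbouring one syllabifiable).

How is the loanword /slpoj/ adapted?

salapoja

The consonants /s/, /l/, /j/ cannot be parsed into a legal (C)V(N) syllable (only a nasal (/m/, /n/, or /ŋ/) is licensed in coda position; onsets are limited to one consonant).
Each unlicensed consonant becomes the onset of a new syllable: /s/ → /sa/, /l/ → /la/, /j/ → /ja/.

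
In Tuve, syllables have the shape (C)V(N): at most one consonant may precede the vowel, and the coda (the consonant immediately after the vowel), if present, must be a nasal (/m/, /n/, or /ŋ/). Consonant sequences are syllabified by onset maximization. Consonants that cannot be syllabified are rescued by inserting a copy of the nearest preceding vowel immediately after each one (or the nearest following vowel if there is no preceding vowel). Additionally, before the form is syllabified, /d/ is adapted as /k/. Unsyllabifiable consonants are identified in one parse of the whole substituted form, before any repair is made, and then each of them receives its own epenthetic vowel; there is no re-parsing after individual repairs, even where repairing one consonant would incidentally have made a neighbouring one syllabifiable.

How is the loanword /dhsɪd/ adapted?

Substitution: /d/ → /k/, giving /khsɪk/.
Syllabifying with onset maximization leaves /k/, /h/, /k/ stranded (only a nasal (/m/, /n/, or /ŋ/) is licensed in coda position; onsets are limited to one consonant).
Inserting the epenthetic vowel yields /k/ → /kɪ/, /h/ → /hɪ/, /k/ → /kɪ/.

kɪhɪsɪkɪ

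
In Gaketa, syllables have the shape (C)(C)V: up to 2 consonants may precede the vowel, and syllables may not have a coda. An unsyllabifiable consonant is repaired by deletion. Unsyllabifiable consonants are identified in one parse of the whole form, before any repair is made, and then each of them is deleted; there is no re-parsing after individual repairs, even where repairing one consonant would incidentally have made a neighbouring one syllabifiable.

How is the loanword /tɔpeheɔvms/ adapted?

The consonants /v/, /m/, /s/ cannot be parsed into a legal (C)(C)V syllable (no codas are permitted; onsets may contain at most 2 consonants).
Deletion applies to /v/, /m/, /s/.

tɔpeheɔ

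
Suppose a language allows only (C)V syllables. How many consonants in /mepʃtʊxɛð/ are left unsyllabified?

Under (C)V, the unsyllabifiable consonants are /p/, /ʃ/, /ð/ (no codas are permitted; onsets are limited to one consonant).

3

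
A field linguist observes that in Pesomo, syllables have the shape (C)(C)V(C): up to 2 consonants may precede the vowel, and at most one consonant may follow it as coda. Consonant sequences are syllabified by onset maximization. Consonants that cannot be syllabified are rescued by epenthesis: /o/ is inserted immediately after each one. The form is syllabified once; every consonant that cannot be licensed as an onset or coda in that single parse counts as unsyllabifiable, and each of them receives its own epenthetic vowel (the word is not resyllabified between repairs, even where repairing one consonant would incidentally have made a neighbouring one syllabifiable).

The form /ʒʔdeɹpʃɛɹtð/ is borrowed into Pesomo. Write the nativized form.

Under (C)(C)V(C), the unsyllabifiable consonants are /ʒ/, /t/, /ð/ (at most one coda consonant is licensed; onsets may contain at most 2 consonants).
Inserting the epenthetic vowel yields /ʒ/ → /ʒo/, /t/ → /to/, /ð/ → /ðo/.

ʒoʔdeɹpʃɛɹtoðo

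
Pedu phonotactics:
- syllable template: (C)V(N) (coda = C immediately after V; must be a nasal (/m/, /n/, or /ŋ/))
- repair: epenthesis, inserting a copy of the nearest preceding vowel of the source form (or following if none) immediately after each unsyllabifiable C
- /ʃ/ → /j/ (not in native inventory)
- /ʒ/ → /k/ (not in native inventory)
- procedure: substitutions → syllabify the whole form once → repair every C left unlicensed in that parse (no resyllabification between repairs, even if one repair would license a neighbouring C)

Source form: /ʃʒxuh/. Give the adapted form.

Substitution: /ʃ/ → /j/, /ʒ/ → /k/, giving /jkxuh/.
Under (C)V(N), the unsyllabifiable consonants are /j/, /k/, /h/ (only a nasal (/m/, /n/, or /ŋ/) is licensed in coda position; onsets are limited to one consonant).
Epenthesis after each stranded consonant: /j/ → /ju/, /k/ → /ku/, /h/ → /hu/.

jukuxuhu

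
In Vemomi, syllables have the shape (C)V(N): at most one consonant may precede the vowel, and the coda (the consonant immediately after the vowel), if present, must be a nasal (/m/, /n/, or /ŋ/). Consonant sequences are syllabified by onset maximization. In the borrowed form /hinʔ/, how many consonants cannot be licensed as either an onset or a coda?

1

The consonants /ʔ/ cannot be parsed into a legal (C)V(N) syllable (only a nasal (/m/, /n/, or /ŋ/) is licensed in coda position; onsets are limited to one consonant).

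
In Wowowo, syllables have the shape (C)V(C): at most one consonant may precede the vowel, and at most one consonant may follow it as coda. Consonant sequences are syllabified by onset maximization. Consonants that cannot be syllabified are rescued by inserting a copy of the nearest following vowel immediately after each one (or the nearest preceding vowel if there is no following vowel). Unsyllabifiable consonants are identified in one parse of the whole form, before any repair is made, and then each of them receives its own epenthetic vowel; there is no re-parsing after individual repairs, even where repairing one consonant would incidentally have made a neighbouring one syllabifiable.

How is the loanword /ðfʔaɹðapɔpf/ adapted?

Syllabifying with onset maximization leaves /ð/, /f/, /f/ stranded (at most one coda consonant is licensed; onsets are limited to one consonant).
Epenthesis after each stranded consonant: /ð/ → /ða/, /f/ → /fa/, /f/ → /fɔ/.

ðafaʔaɹðapɔpfɔ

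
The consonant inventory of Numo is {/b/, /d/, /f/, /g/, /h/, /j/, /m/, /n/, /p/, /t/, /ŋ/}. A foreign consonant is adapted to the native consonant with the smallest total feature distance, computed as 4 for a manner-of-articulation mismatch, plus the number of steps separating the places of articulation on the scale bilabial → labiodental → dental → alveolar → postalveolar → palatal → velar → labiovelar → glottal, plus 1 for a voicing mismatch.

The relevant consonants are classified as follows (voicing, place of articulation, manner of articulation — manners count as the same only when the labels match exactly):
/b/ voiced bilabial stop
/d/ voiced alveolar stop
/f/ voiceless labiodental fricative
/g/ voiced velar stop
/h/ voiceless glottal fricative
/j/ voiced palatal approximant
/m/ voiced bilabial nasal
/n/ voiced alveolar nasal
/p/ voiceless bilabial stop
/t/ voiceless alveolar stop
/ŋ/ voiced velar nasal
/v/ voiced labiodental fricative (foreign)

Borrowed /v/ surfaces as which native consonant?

/f/ is closest: same manner (fricative), place distance 0 (labiodental→labiodental), voicing differs (+1); total 1. Next closest is /b/ at distance 5.

f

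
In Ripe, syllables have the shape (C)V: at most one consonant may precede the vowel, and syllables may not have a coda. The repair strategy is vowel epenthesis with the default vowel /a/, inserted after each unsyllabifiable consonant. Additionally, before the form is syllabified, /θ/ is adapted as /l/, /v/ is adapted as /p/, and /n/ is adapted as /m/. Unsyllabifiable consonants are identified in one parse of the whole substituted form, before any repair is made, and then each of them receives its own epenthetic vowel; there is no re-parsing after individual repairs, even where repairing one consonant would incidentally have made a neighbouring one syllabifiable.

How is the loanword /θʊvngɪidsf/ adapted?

lʊpamagɪidasafa

Substitution: /θ/ → /l/, /v/ → /p/, /n/ → /m/, giving /lʊpmgɪidsf/.
Syllabifying with onset maximization leaves /p/, /m/, /d/, /s/, /f/ stranded (no codas are permitted; onsets are limited to one consonant).
Inserting the epenthetic vowel yields /p/ → /pa/, /m/ → /ma/, /d/ → /da/, /s/ → /sa/, /f/ → /fa/.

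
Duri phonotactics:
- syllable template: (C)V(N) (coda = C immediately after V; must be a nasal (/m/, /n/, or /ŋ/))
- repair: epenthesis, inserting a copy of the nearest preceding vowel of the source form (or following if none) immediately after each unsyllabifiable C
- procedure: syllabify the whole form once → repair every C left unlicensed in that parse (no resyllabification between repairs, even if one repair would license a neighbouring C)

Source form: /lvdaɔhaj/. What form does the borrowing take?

lavadaɔhaja

Syllabifying with onset maximization leaves /l/, /v/, /j/ stranded (only a nasal (/m/, /n/, or /ŋ/) is licensed in coda position; onsets are limited to one consonant).
Epenthesis after each stranded consonant: /l/ → /la/, /v/ → /va/, /j/ → /ja/.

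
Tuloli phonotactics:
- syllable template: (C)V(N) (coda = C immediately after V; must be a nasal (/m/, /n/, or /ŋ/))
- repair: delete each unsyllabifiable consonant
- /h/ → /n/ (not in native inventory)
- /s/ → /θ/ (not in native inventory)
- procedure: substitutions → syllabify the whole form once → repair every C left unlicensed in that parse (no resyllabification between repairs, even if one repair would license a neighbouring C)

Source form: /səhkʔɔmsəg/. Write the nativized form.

Substitution: /s/ → /θ/, /h/ → /n/, giving /θənkʔɔmθəg/.
Syllabifying with onset maximization leaves /k/, /g/ stranded (only a nasal (/m/, /n/, or /ŋ/) is licensed in coda position; onsets are limited to one consonant).
Deletion applies to /k/, /g/.

θənʔɔmθə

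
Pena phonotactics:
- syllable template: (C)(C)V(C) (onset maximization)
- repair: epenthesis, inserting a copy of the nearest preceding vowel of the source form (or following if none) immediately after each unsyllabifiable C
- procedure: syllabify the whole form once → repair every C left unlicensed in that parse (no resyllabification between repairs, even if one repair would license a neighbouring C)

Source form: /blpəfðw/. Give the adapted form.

bəlpəfðəwə

Under (C)(C)V(C), the unsyllabifiable consonants are /b/, /ð/, /w/ (at most one coda consonant is licensed; onsets may contain at most 2 consonants).
Inserting the epenthetic vowel yields /b/ → /bə/, /ð/ → /ðə/, /w/ → /wə/.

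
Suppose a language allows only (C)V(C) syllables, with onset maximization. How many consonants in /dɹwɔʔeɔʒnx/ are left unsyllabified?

Syllabifying with onset maximization leaves /d/, /ɹ/, /n/, /x/ stranded (at most one coda consonant is licensed; onsets are limited to one consonant).

4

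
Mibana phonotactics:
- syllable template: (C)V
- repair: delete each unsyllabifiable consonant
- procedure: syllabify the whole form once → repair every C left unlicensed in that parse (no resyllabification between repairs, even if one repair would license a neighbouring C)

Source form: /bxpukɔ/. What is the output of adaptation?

The consonants /b/, /x/ cannot be parsed into a legal (C)V syllable (no codas are permitted; onsets are limited to one consonant).
Each unlicensed consonant is deleted: /b/, /x/.

pukɔ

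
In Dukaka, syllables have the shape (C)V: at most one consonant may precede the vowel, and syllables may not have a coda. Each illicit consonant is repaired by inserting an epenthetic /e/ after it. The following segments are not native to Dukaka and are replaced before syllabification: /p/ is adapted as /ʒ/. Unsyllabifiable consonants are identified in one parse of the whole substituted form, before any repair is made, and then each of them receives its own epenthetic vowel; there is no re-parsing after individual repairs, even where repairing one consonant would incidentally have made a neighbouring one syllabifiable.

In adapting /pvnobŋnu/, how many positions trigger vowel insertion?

4

After substitution the input is /ʒvnobŋnu/.
The unsyllabifiable consonants are /ʒ/, /v/, /b/, /ŋ/; each receives one epenthetic vowel.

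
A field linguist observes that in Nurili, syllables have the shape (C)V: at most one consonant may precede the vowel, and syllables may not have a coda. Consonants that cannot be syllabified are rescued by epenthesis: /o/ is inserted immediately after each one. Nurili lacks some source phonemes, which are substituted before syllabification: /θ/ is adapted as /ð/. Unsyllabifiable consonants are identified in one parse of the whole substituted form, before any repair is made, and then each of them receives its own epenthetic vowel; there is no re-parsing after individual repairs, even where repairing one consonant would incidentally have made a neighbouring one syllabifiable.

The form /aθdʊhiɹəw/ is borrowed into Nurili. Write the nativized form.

Substitution: /θ/ → /ð/, giving /aðdʊhiɹəw/.
Syllabifying with onset maximization leaves /ð/, /w/ stranded (no codas are permitted; onsets are limited to one consonant).
Epenthesis after each stranded consonant: /ð/ → /ðo/, /w/ → /wo/.

aðodʊhiɹəwo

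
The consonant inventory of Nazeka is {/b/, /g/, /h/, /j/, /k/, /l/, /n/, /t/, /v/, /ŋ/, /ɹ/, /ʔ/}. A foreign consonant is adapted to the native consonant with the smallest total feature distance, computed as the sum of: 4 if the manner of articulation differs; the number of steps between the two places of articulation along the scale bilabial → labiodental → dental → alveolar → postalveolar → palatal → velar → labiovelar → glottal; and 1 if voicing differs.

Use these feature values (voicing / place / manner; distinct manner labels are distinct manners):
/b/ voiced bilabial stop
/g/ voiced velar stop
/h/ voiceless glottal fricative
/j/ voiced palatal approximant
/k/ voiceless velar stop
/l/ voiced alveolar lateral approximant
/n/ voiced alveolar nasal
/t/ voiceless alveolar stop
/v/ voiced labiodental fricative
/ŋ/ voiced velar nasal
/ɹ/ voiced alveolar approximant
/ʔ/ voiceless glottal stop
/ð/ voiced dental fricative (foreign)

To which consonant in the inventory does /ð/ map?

v

/v/ is closest: same manner (fricative), place distance 1 (dental→labiodental), same voicing; total 1. Next closest is /l/ at distance 5.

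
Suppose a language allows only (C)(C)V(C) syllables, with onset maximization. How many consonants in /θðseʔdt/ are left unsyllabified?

The consonants /θ/, /d/, /t/ cannot be parsed into a legal (C)(C)V(C) syllable (at most one coda consonant is licensed; onsets may contain at most 2 consonants).

3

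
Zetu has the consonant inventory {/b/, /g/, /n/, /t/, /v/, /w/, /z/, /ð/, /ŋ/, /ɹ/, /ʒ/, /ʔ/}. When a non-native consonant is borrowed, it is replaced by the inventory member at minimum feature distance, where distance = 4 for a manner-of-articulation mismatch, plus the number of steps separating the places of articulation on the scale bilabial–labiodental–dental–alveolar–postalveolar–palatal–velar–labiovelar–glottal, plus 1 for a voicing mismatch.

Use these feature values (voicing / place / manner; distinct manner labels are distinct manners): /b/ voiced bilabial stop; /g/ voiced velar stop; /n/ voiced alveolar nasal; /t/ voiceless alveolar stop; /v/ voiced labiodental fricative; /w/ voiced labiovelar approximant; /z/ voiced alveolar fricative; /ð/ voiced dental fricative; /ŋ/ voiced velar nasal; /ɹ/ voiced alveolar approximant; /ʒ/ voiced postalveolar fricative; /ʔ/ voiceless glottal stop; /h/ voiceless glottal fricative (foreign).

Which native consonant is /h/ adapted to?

/ʔ/ is closest: manner differs (fricative→stop, +4), place distance 0 (glottal→glottal), same voicing; total 4. Next closest is /ʒ/ at distance 5.

ʔ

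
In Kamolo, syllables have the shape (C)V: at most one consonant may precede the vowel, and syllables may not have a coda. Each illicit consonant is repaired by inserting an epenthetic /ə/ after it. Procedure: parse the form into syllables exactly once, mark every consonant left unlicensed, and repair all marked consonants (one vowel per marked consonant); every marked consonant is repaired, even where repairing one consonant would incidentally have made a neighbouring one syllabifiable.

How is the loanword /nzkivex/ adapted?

nəzəkivexə

Syllabifying with onset maximization leaves /n/, /z/, /x/ stranded (no codas are permitted; onsets are limited to one consonant).
Epenthesis after each stranded consonant: /n/ → /nə/, /z/ → /zə/, /x/ → /xə/.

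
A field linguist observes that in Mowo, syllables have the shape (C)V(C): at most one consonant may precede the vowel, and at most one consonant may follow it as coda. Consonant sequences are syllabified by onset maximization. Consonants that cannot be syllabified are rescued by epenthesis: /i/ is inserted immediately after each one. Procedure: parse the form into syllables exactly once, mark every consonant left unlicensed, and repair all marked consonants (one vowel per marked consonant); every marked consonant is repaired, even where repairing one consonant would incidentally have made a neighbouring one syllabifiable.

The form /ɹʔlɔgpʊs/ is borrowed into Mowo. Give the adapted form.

Under (C)V(C), the unsyllabifiable consonants are /ɹ/, /ʔ/ (at most one coda consonant is licensed; onsets are limited to one consonant).
Inserting the epenthetic vowel yields /ɹ/ → /ɹi/, /ʔ/ → /ʔi/.

ɹiʔilɔgpʊs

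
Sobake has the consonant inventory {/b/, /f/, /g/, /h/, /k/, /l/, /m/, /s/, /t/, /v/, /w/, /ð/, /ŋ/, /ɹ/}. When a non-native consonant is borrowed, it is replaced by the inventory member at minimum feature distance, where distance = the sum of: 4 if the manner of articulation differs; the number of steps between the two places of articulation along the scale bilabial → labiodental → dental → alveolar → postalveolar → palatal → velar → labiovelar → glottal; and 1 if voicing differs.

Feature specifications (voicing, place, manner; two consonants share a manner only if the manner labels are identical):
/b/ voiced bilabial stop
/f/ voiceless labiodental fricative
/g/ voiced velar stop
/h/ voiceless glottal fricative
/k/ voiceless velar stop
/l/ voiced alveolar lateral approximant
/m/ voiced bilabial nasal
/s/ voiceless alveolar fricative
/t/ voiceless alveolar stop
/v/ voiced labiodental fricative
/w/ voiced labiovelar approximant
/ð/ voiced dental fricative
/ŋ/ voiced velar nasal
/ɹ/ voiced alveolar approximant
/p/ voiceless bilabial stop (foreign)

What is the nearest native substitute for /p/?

/b/ is closest: same manner (stop), place distance 0 (bilabial→bilabial), voicing differs (+1); total 1. Next closest is /t/ at distance 3.

b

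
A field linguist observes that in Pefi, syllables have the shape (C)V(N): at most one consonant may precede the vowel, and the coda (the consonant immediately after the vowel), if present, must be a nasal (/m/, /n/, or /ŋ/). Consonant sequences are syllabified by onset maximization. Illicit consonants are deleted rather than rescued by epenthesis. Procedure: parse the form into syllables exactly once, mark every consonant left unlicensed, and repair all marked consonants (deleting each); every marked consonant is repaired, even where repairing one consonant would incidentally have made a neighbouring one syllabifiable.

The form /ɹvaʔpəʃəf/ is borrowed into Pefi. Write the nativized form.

vapəʃə

The consonants /ɹ/, /ʔ/, /f/ cannot be parsed into a legal (C)V(N) syllable (only a nasal (/m/, /n/, or /ŋ/) is licensed in coda position; onsets are limited to one consonant).
Deletion applies to /ɹ/, /ʔ/, /f/.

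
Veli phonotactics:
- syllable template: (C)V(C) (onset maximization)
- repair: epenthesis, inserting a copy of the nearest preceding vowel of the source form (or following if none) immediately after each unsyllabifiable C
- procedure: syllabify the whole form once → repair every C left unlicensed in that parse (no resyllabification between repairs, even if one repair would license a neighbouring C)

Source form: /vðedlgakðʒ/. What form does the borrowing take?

Under (C)V(C), the unsyllabifiable consonants are /v/, /l/, /ð/, /ʒ/ (at most one coda consonant is licensed; onsets are limited to one consonant).
Each unlicensed consonant becomes the onset of a new syllable: /v/ → /ve/, /l/ → /le/, /ð/ → /ða/, /ʒ/ → /ʒa/.

veðedlegakðaʒa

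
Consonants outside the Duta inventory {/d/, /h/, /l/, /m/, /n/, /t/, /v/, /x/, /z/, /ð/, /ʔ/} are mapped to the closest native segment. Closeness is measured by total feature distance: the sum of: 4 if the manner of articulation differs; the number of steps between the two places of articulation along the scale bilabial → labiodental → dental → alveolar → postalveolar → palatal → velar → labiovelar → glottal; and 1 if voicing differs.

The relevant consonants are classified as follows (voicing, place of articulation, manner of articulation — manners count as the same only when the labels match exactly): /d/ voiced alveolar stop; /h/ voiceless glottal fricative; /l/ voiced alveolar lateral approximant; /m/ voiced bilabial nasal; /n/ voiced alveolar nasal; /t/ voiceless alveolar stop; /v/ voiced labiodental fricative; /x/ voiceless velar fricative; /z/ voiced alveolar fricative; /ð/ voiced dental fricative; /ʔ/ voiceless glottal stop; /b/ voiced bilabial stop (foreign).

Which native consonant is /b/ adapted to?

d

/d/ is closest: same manner (stop), place distance 3 (bilabial→alveolar), same voicing; total 3. Next closest is /m/ at distance 4.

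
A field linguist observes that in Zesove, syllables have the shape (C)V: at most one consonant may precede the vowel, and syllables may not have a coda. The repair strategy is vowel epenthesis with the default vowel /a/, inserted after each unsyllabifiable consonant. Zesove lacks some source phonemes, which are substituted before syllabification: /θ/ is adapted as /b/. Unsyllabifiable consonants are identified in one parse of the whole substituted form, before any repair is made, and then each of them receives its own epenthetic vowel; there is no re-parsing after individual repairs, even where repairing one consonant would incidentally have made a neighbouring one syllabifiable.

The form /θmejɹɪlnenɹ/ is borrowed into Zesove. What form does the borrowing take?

Substitution: /θ/ → /b/, giving /bmejɹɪlnenɹ/.
The consonants /b/, /j/, /l/, /n/, /ɹ/ cannot be parsed into a legal (C)V syllable (no codas are permitted; onsets are limited to one consonant).
Epenthesis after each stranded consonant: /b/ → /ba/, /j/ → /ja/, /l/ → /la/, /n/ → /na/, /ɹ/ → /ɹa/.

bamejaɹɪlanenaɹa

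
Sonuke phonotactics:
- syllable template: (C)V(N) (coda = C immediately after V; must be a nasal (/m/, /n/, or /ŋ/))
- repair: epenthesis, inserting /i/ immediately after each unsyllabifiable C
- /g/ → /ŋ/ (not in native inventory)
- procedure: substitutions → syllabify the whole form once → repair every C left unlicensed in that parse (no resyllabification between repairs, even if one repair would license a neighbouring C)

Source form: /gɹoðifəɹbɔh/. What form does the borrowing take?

Substitution: /g/ → /ŋ/, giving /ŋɹoðifəɹbɔh/.
Under (C)V(N), the unsyllabifiable consonants are /ŋ/, /ɹ/, /h/ (only a nasal (/m/, /n/, or /ŋ/) is licensed in coda position; onsets are limited to one consonant).
Each unlicensed consonant becomes the onset of a new syllable: /ŋ/ → /ŋi/, /ɹ/ → /ɹi/, /h/ → /hi/.

ŋiɹoðifəɹibɔhi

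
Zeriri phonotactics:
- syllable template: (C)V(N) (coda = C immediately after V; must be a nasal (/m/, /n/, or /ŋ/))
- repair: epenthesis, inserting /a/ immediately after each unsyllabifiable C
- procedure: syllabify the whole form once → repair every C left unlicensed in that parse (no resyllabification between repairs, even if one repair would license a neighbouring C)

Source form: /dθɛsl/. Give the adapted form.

daθɛsala

Syllabifying with onset maximization leaves /d/, /s/, /l/ stranded (only a nasal (/m/, /n/, or /ŋ/) is licensed in coda position; onsets are limited to one consonant).
Each unlicensed consonant becomes the onset of a new syllable: /d/ → /da/, /s/ → /sa/, /l/ → /la/.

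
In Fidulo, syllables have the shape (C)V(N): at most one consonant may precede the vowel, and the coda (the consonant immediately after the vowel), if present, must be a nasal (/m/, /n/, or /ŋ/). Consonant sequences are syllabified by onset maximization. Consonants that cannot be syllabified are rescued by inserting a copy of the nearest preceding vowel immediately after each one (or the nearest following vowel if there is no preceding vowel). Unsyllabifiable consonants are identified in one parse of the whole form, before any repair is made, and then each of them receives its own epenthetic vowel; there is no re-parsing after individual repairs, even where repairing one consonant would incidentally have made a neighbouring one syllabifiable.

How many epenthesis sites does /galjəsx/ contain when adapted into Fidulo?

3

The unsyllabifiable consonants are /l/, /s/, /x/; each receives one epenthetic vowel.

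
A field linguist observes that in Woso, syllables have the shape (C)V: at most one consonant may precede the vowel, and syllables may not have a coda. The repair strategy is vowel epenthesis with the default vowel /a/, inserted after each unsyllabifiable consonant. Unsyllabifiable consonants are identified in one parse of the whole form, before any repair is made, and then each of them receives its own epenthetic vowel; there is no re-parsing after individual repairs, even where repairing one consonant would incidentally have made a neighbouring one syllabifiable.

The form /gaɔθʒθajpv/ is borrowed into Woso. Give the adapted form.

The consonants /θ/, /ʒ/, /j/, /p/, /v/ cannot be parsed into a legal (C)V syllable (no codas are permitted; onsets are limited to one consonant).
Inserting the epenthetic vowel yields /θ/ → /θa/, /ʒ/ → /ʒa/, /j/ → /ja/, /p/ → /pa/, /v/ → /va/.

gaɔθaʒaθajapava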